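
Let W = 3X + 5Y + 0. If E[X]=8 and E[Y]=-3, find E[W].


E[3X + 5Y + 0] = 3*E[X] + 5*E[Y] + 0
= (3)*(8) + (5)*(-3) + (0)
= 24 - 15 + 0 = 9

9


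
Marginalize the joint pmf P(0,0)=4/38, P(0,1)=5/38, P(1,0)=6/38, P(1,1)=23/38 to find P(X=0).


P(X=0) = P(0,0)+P(0,1) = 4/38 + 5/38 = 9/38

9/38


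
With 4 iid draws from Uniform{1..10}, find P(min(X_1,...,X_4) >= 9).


P(min >= 9) = P(all X_i >= 9) = (P(X_1 >= 9))^4
= (2/10)^4 = (1/5)^4 = 1/625

1/625


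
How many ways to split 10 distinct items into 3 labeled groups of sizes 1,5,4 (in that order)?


10! = 3628800
Denominator: 1!=1 * 5!=120 * 4!=24
Coefficient = 3628800 / 2880 = 1260

1260


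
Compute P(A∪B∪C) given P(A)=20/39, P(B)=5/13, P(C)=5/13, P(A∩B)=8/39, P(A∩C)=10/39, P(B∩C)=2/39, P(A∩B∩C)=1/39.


P(A∪B∪C) = P(A)+P(B)+P(C) - P(AB)-P(AC)-P(BC) + P(ABC)
= 20/39+5/13+5/13 - 8/39-10/39-2/39 + 1/39
= 31/39

31/39


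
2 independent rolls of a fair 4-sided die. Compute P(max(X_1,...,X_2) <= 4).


P(max <= 4) = P(all X_i <= 4) = (P(X_1 <= 4))^2
= (4/4)^2 = 1^2 = 1

1


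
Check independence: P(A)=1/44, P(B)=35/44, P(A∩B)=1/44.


P(A)*P(B) = 1/44*35/44 = 35/1936
P(A∩B) = 1/44 != 35/1936, so not independent

No, A and B are not independent


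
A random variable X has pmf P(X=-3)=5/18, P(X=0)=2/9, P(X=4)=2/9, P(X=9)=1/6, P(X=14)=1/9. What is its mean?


E[X] = sum(x * P(x))
= -3*5/18 + 0*2/9 + 4*2/9 + 9*1/6 + 14*1/9
= 28/9

28/9


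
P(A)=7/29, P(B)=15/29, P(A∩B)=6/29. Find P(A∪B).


P(A∪B) = P(A) + P(B) - P(A∩B)
= 7/29 + 15/29 - 6/29 = 16/29

16/29


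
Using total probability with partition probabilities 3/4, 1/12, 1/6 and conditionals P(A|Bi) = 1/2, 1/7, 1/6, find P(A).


P(A) = P(A|B1)P(B1) + P(A|B2)P(B2) + P(A|B3)P(B3)
= 1/2*3/4 + 1/7*1/12 + 1/6*1/6
= 3/8 + 1/84 + 1/36 = 209/504

209/504


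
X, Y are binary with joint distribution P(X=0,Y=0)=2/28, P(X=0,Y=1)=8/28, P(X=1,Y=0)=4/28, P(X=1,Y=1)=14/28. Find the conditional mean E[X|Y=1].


P(Y=1) = 22/28
E[X|Y=1] = (0*8 + 1*14)/22 = 14/22 = 7/11

7/11


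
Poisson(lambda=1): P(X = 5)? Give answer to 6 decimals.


P(X=5) = e^(-1) * 1^5 / 5!
≈ 0.3678794412 * 1 / 120
≈ 0.003066

0.003066


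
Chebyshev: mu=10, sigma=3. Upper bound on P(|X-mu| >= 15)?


k = 15/3 = 5
Chebyshev: P(|X-mu| >= k*sigma) <= 1/k^2 = 1/5^2 = 1/25

1/25


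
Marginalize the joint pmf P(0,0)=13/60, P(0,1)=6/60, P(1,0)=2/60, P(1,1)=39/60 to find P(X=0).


P(X=0) = P(0,0)+P(0,1) = 13/60 + 6/60 = 19/60

19/60


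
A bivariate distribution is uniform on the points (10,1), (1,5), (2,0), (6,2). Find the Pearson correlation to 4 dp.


Cov(X,Y) = -2.7500, Var(X) = 12.6875, Var(Y) = 3.5000
rho = Cov/(sqrt(VarX)*sqrt(VarY)) = -0.4127

-0.4127


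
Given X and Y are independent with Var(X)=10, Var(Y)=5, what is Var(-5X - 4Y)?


Independence => Cov(X,Y)=0
Var(-5X - 4Y) = (-5)^2*Var(X) + (-4)^2*Var(Y)
= 25*10 + 16*5 = 330

330


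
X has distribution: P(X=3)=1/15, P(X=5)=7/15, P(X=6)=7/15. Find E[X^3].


E[X^3] = sum(g(x)*P(x))
= 27*1/15 + 125*7/15 + 216*7/15
= 2414/15

2414/15


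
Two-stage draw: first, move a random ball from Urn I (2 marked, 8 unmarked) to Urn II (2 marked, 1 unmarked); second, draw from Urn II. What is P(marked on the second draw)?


P(transfer marked) = 2/10 = 1/5; P(transfer unmarked) = 4/5
If marked transferred: Urn II has 3 marked of 4, so P(marked|marked moved) = 3/4
If unmarked transferred: Urn II has 2 marked of 4, so P(marked|unmarked moved) = 1/2
By total probability: P(marked) = 1/5*3/4 + 4/5*1/2 = 11/20

11/20


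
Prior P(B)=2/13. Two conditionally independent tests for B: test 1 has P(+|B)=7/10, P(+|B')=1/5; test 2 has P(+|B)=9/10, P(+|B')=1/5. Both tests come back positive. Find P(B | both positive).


After test 1: P(+) = 7/10*2/13 + 1/5*11/13 = 18/65
P(B|+) = (7/65)/(18/65) = 7/18
After test 2 (use post1 as new prior): P(+) = 9/10*7/18 + 1/5*11/18 = 17/36
P(B|+,+) = (7/20)/(17/36) = 63/85

63/85


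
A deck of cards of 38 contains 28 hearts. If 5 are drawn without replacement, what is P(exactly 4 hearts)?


P(X=4) = C(28,4)*C(10,1) / C(38,5)
= 20475*10 / 501942
= 204750/501942 = 4875/11951

4875/11951


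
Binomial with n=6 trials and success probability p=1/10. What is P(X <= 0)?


P(X<=0) = P(X=0)
= 531441/1000000
= 531441/1000000

531441/1000000


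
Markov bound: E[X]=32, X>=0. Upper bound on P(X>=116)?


Markov: P(X >= a) <= E[X]/a
P(X >= 116) <= 32/116 = 8/29

8/29


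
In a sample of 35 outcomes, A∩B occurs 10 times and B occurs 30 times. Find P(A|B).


P(A|B) = P(A∩B)/P(B) = (10/35)/(30/35) = 10/30 = 1/3

1/3


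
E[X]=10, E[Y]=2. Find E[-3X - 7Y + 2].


E[-3X - 7Y + 2] = -3*E[X] - 7*E[Y] + 2
= (-3)*(10) + (-7)*(2) + (2)
= -30 - 14 + 2 = -42

-42


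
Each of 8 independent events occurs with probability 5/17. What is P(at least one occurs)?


P(at least one) = 1 - P(none)
P(none) = (1 - 5/17)^8 = (12/17)^8 = 429981696/6975757441
P(at least one) = 1 - 429981696/6975757441 = 6545775745/6975757441

6545775745/6975757441


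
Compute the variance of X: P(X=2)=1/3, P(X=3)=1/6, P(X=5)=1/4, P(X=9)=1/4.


E[X] = 14/3, E[X^2] = 88/3
Var(X) = E[X^2] - (E[X])^2 = 88/3 - (14/3)^2 = 68/9

68/9


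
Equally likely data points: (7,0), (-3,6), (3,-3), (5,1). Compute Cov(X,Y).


E[X]=3, E[Y]=1, E[XY]=-11/2
Cov(X,Y) = E[XY] - E[X]E[Y] = -11/2 - 3*1 = -17/2

-17/2


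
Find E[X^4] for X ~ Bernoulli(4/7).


For Bernoulli: X in {0,1}
E[X^4] = 0^4*(1-4/7) + 1^4*4/7 = 4/7

4/7


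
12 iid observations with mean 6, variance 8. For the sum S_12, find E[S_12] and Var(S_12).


E[S_n] = n*mu = 12*6 = 72
Var(S_n) = n*sigma^2 = 12*8 = 96

E[S_12]=72, Var(S_12)=96


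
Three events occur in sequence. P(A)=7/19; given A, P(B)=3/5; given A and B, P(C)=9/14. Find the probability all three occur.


P(A∩B∩C) = P(A) * P(B|A) * P(C|A∩B)
= 7/19 * 3/5 * 9/14
= 21/95 * 9/14 = 27/190

27/190


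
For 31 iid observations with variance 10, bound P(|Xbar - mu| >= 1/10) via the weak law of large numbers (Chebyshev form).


Var(Xbar) = Var(X)/n = 10/31
Chebyshev: P(|Xbar-mu| >= 1/10) <= Var(Xbar)/(1/10)^2 = (10/31)/(1/100) = 1000/31
Bound exceeds 1, so trivial bound: 1

1


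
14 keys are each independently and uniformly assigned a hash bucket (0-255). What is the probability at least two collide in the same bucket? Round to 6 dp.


P(all different) = prod((256-i)/256 for i=0..13) = 0.696361
P(at least one match) = 1 - 0.696361 = 0.303639

0.303639


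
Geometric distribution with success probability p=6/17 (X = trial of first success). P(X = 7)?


P(X=7) = (1-p)^6 * p = (11/17)^6 * 6/17
= 1771561/24137569 * 6/17 = 10629366/410338673

10629366/410338673


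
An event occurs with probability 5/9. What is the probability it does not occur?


P(A') = 1 - P(A) = 1 - 5/9 = 4/9

4/9


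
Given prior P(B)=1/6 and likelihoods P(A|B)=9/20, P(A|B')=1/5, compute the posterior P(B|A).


P(A) = P(A|B)P(B) + P(A|B')P(B') = 9/20*1/6 + 1/5*5/6 = 29/120
P(B|A) = P(A|B)P(B)/P(A) = (3/40)/(29/120) = 9/29

9/29


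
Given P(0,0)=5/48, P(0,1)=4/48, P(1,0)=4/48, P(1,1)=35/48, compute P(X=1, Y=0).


Read from table: P(X=1, Y=0) = 4/48 = 1/12

1/12


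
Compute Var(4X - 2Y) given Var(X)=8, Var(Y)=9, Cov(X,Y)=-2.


Var(4X - 2Y) = 4^2*Var(X) + (-2)^2*Var(Y) + 2*4*(-2)*Cov(X,Y)
= 16*8 + 4*9 - 16*(-2)
= 128 + 36 + 32 = 196

196


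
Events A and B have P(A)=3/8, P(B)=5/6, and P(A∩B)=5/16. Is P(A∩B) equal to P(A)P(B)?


P(A)*P(B) = 3/8*5/6 = 5/16
P(A∩B) = 5/16, which equals P(A)P(B), so independent

Yes, A and B are independent


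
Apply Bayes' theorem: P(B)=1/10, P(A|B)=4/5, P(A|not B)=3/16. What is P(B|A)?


P(A) = P(A|B)P(B) + P(A|B')P(B') = 4/5*1/10 + 3/16*9/10 = 199/800
P(B|A) = P(A|B)P(B)/P(A) = (2/25)/(199/800) = 64/199

64/199


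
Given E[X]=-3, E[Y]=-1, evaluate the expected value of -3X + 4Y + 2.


E[-3X + 4Y + 2] = -3*E[X] + 4*E[Y] + 2
= (-3)*(-3) + (4)*(-1) + (2)
= 9 - 4 + 2 = 7

7


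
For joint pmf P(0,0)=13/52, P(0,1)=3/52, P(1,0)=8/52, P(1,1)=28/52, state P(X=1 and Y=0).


Read from table: P(X=1, Y=0) = 8/52 = 2/13

2/13


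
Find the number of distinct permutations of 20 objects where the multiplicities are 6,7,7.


20! = 2432902008176640000
Denominator: 6!=720 * 7!=5040 * 7!=5040
Coefficient = 2432902008176640000 / 18289152000 = 133024320

133024320


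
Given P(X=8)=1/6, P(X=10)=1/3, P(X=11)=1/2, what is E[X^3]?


E[X^3] = sum(g(x)*P(x))
= 512*1/6 + 1000*1/3 + 1331*1/2
= 6505/6

6505/6


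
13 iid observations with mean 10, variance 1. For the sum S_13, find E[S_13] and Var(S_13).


E[S_n] = n*mu = 13*10 = 130
Var(S_n) = n*sigma^2 = 13*1 = 13

E[S_13]=130, Var(S_13)=13


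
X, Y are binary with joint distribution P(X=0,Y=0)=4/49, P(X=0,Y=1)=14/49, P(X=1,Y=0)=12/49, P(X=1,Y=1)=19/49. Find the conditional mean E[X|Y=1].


P(Y=1) = 33/49
E[X|Y=1] = (0*14 + 1*19)/33 = 19/33

19/33


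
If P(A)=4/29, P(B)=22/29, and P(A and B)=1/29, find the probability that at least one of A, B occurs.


P(A∪B) = P(A) + P(B) - P(A∩B)
= 4/29 + 22/29 - 1/29 = 25/29

25/29


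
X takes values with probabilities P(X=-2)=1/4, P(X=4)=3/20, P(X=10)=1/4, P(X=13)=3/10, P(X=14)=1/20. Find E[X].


E[X] = sum(x * P(x))
= -2*1/4 + 4*3/20 + 10*1/4 + 13*3/10 + 14*1/20
= 36/5

36/5


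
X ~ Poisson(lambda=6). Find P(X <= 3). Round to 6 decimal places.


P(X<=3) = e^(-6)*6^0/0! + e^(-6)*6^1/1! + e^(-6)*6^2/2! + e^(-6)*6^3/3!
≈ 0.0024787522 + 0.0148725131 + 0.0446175392 + 0.0892350784
= 0.1512038829
≈ 0.151204

0.151204


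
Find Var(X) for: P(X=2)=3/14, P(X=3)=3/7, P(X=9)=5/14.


E[X] = 69/14, E[X^2] = 471/14
Var(X) = E[X^2] - (E[X])^2 = 471/14 - (69/14)^2 = 1833/196

1833/196


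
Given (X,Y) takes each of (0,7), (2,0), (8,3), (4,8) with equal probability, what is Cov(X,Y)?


E[X]=7/2, E[Y]=9/2, E[XY]=14
Cov(X,Y) = E[XY] - E[X]E[Y] = 14 - 7/2*9/2 = -7/4

-7/4


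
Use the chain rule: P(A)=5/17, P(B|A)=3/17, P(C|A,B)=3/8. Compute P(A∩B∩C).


P(A∩B∩C) = P(A) * P(B|A) * P(C|A∩B)
= 5/17 * 3/17 * 3/8
= 15/289 * 3/8 = 45/2312

45/2312


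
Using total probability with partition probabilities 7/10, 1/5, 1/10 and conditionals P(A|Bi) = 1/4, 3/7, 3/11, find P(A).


P(A) = P(A|B1)P(B1) + P(A|B2)P(B2) + P(A|B3)P(B3)
= 1/4*7/10 + 3/7*1/5 + 3/11*1/10
= 7/40 + 3/35 + 3/110 = 887/3080

887/3080


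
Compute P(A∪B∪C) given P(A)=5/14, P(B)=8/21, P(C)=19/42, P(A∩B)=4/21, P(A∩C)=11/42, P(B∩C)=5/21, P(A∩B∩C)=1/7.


P(A∪B∪C) = P(A)+P(B)+P(C) - P(AB)-P(AC)-P(BC) + P(ABC)
= 5/14+8/21+19/42 - 4/21-11/42-5/21 + 1/7
= 9/14

9/14


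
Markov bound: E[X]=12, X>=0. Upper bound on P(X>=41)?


Markov: P(X >= a) <= E[X]/a
P(X >= 41) <= 12/41

12/41


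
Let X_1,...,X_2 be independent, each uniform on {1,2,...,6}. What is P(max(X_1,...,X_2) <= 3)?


P(max <= 3) = P(all X_i <= 3) = (P(X_1 <= 3))^2
= (3/6)^2 = (1/2)^2 = 1/4

1/4


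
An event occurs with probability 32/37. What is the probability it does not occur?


P(A') = 1 - P(A) = 1 - 32/37 = 5/37

5/37


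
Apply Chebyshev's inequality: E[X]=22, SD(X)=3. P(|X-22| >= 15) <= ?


k = 15/3 = 5
Chebyshev: P(|X-mu| >= k*sigma) <= 1/k^2 = 1/5^2 = 1/25

1/25


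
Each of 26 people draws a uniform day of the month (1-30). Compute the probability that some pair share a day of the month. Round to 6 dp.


P(all different) = prod((30-i)/30 for i=0..25) = 0.000000
P(at least one match) = 1 - 0.000000 = 1.000000

1.000000


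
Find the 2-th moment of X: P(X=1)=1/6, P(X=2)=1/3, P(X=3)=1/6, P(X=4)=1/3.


E[X^2] = sum(x^2 * P(x))
= 1*1/6 + 4*1/3 + 9*1/6 + 16*1/3
= 25/3

25/3


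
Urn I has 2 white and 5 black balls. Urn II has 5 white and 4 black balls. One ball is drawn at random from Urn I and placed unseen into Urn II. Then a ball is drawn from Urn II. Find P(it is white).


P(transfer white) = 2/7; P(transfer black) = 5/7
If white transferred: Urn II has 6 white of 10, so P(white|white moved) = 3/5
If black transferred: Urn II has 5 white of 10, so P(white|black moved) = 1/2
By total probability: P(white) = 2/7*3/5 + 5/7*1/2 = 37/70

37/70


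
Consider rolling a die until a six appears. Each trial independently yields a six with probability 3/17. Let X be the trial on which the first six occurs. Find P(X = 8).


P(X=8) = (1-p)^7 * p = (14/17)^7 * 3/17
= 105413504/410338673 * 3/17 = 316240512/6975757441

316240512/6975757441


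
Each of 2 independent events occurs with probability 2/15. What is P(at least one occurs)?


P(at least one) = 1 - P(none)
P(none) = (1 - 2/15)^2 = (13/15)^2 = 169/225
P(at least one) = 1 - 169/225 = 56/225

56/225


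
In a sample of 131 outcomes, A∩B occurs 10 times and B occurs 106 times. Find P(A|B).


P(A|B) = P(A∩B)/P(B) = (10/131)/(106/131) = 10/106 = 5/53

5/53


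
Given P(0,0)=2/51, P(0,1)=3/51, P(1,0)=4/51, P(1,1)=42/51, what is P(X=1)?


P(X=1) = P(1,0)+P(1,1) = 4/51 + 42/51 = 46/51

46/51


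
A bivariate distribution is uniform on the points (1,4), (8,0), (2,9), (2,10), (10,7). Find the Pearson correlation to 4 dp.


Cov(X,Y) = -5.2000, Var(X) = 13.4400, Var(Y) = 13.2000
rho = Cov/(sqrt(VarX)*sqrt(VarY)) = -0.3904

-0.3904


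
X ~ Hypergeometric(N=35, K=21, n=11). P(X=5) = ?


P(X=5) = C(21,5)*C(14,6) / C(35,11)
= 20349*3003 / 417225900
= 61108047/417225900 = 13167/89900

13167/89900


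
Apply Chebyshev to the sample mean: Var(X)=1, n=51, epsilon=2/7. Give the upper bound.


Var(Xbar) = Var(X)/n = 1/51
Chebyshev: P(|Xbar-mu| >= 2/7) <= Var(Xbar)/(2/7)^2 = (1/51)/(4/49) = 49/204

49/204


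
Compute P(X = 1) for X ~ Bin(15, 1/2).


P(X=1) = C(15,1) * p^1 * (1-p)^14
= 15 * 1/2 * 1/16384
= 15/32768

15/32768


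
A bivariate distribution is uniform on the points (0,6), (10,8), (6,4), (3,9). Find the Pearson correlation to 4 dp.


Cov(X,Y) = 0.6875, Var(X) = 13.6875, Var(Y) = 3.6875
rho = Cov/(sqrt(VarX)*sqrt(VarY)) = 0.0968

0.0968


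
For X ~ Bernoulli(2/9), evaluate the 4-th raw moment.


For Bernoulli: X in {0,1}
E[X^4] = 0^4*(1-2/9) + 1^4*2/9 = 2/9

2/9


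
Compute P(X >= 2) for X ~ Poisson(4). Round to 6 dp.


P(X>=2) = 1 - P(X<=1) = 1 - (e^(-4)*4^0/0! + e^(-4)*4^1/1!)
≈ 1 - (0.0183156389 + 0.0732625556)
= 1 - 0.0915781945 = 0.9084218055
≈ 0.908422

0.908422


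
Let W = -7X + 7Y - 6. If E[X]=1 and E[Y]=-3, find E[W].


E[-7X + 7Y - 6] = -7*E[X] + 7*E[Y] - 6
= (-7)*(1) + (7)*(-3) + (-6)
= -7 - 21 - 6 = -34

-34


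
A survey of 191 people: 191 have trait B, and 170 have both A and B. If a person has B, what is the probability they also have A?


P(A|B) = P(A∩B)/P(B) = (170/191)/(191/191) = 170/191

170/191


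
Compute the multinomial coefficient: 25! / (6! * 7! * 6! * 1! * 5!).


25! = 15511210043330985984000000
Denominator: 6!=720 * 7!=5040 * 6!=720 * 1!=1 * 5!=120
Coefficient = 15511210043330985984000000 / 313528320000 = 49473074851200

49473074851200


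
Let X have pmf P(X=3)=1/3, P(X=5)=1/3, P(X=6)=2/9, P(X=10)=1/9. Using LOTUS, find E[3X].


E[3X] = sum(g(x)*P(x))
= 9*1/3 + 15*1/3 + 18*2/9 + 30*1/9
= 46/3

46/3


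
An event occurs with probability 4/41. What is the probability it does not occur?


P(A') = 1 - P(A) = 1 - 4/41 = 37/41

37/41


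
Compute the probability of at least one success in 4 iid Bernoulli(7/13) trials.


P(at least one) = 1 - P(none)
P(none) = (1 - 7/13)^4 = (6/13)^4 = 1296/28561
P(at least one) = 1 - 1296/28561 = 27265/28561

27265/28561


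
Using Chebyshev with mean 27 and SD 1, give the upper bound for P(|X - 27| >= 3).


k = 3/1 = 3
Chebyshev: P(|X-mu| >= k*sigma) <= 1/k^2 = 1/3^2 = 1/9

1/9


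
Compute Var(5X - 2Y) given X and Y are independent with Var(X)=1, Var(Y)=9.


Independence => Cov(X,Y)=0
Var(5X - 2Y) = 5^2*Var(X) + (-2)^2*Var(Y)
= 25*1 + 4*9 = 61

61


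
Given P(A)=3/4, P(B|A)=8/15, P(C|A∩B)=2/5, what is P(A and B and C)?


P(A∩B∩C) = P(A) * P(B|A) * P(C|A∩B)
= 3/4 * 8/15 * 2/5
= 2/5 * 2/5 = 4/25

4/25


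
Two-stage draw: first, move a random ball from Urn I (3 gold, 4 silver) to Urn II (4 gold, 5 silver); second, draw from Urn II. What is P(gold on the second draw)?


P(transfer gold) = 3/7; P(transfer silver) = 4/7
If gold transferred: Urn II has 5 gold of 10, so P(gold|gold moved) = 1/2
If silver transferred: Urn II has 4 gold of 10, so P(gold|silver moved) = 2/5
By total probability: P(gold) = 3/7*1/2 + 4/7*2/5 = 31/70

31/70


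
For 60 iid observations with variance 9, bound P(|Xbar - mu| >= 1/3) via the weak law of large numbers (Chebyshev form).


Var(Xbar) = Var(X)/n = 9/60
Chebyshev: P(|Xbar-mu| >= 1/3) <= Var(Xbar)/(1/3)^2 = (3/20)/(1/9) = 27/20
Bound exceeds 1, so trivial bound: 1

1


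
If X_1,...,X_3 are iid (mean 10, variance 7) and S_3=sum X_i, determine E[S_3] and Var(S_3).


E[S_n] = n*mu = 3*10 = 30
Var(S_n) = n*sigma^2 = 3*7 = 21

E[S_3]=30, Var(S_3)=21


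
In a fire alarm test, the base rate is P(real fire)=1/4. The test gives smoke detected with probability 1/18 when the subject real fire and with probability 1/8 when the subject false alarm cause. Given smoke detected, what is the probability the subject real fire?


P(A) = P(A|B)P(B) + P(A|B')P(B') = 1/18*1/4 + 1/8*3/4 = 31/288
P(B|A) = P(A|B)P(B)/P(A) = (1/72)/(31/288) = 4/31

4/31


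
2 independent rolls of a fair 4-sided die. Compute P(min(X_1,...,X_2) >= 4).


P(min >= 4) = P(all X_i >= 4) = (P(X_1 >= 4))^2
= (1/4)^2 = 1/16

1/16


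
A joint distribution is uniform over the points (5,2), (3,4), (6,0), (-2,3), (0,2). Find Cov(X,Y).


E[X]=12/5, E[Y]=11/5, E[XY]=16/5
Cov(X,Y) = E[XY] - E[X]E[Y] = 16/5 - 12/5*11/5 = -52/25

-52/25


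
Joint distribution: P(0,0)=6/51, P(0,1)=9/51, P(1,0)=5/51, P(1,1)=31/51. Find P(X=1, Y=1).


Read from table: P(X=1, Y=1) = 31/51

31/51


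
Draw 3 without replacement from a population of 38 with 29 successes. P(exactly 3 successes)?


P(X=3) = C(29,3)*C(9,0) / C(38,3)
= 3654*1 / 8436
= 3654/8436 = 609/1406

609/1406


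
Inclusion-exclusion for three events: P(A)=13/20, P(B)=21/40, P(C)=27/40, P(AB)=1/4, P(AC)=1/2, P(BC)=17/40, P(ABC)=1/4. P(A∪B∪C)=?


P(A∪B∪C) = P(A)+P(B)+P(C) - P(AB)-P(AC)-P(BC) + P(ABC)
= 13/20+21/40+27/40 - 1/4-1/2-17/40 + 1/4
= 37/40

37/40


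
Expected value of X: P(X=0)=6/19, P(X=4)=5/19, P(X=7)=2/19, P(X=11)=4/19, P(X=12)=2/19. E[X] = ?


E[X] = sum(x * P(x))
= 0*6/19 + 4*5/19 + 7*2/19 + 11*4/19 + 12*2/19
= 102/19

102/19


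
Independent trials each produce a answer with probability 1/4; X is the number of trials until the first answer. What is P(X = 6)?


P(X=6) = (1-p)^5 * p = (3/4)^5 * 1/4
= 243/1024 * 1/4 = 243/4096

243/4096


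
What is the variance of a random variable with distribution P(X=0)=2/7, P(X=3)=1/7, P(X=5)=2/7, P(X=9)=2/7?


E[X] = 31/7, E[X^2] = 221/7
Var(X) = E[X^2] - (E[X])^2 = 221/7 - (31/7)^2 = 586/49

586/49


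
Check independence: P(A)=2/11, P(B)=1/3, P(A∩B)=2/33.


P(A)*P(B) = 2/11*1/3 = 2/33
P(A∩B) = 2/33, which equals P(A)P(B), so independent

Yes, A and B are independent


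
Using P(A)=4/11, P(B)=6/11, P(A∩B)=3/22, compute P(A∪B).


P(A∪B) = P(A) + P(B) - P(A∩B)
= 4/11 + 6/11 - 3/22 = 17/22

17/22


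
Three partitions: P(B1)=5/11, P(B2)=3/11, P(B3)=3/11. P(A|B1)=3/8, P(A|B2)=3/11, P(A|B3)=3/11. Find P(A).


P(A) = P(A|B1)P(B1) + P(A|B2)P(B2) + P(A|B3)P(B3)
= 3/8*5/11 + 3/11*3/11 + 3/11*3/11
= 15/88 + 9/121 + 9/121 = 309/968

309/968


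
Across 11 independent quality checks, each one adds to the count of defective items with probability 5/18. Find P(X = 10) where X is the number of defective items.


P(X=10) = C(11,10) * p^10 * (1-p)^1
= 11 * 9765625/3570467226624 * 13/18
= 1396484375/64268410079232

1396484375/64268410079232


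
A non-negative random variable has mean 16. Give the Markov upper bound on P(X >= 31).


Markov: P(X >= a) <= E[X]/a
P(X >= 31) <= 16/31

16/31


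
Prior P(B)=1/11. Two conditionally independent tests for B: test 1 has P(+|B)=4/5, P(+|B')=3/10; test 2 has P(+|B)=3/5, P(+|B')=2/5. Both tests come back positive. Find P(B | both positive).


After test 1: P(+) = 4/5*1/11 + 3/10*10/11 = 19/55
P(B|+) = (4/55)/(19/55) = 4/19
After test 2 (use post1 as new prior): P(+) = 3/5*4/19 + 2/5*15/19 = 42/95
P(B|+,+) = (12/95)/(42/95) = 2/7

2/7


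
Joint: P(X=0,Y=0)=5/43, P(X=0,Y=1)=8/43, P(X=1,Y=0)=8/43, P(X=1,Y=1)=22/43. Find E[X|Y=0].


P(Y=0) = 13/43
E[X|Y=0] = (0*5 + 1*8)/13 = 8/13

8/13


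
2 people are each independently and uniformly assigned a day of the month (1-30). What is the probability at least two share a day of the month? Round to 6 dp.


P(all different) = prod((30-i)/30 for i=0..1) = 0.966667
P(at least one match) = 1 - 0.966667 = 0.033333

0.033333


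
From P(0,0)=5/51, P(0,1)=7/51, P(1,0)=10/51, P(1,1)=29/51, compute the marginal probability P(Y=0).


P(Y=0) = P(0,0)+P(1,0) = 5/51 + 10/51 = 15/51 = 5/17

5/17


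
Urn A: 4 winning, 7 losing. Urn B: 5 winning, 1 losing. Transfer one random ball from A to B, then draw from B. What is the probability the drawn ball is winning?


P(transfer winning) = 4/11; P(transfer losing) = 7/11
If winning transferred: Urn II has 6 winning of 7, so P(winning|winning moved) = 6/7
If losing transferred: Urn II has 5 winning of 7, so P(winning|losing moved) = 5/7
By total probability: P(winning) = 4/11*6/7 + 7/11*5/7 = 59/77

59/77


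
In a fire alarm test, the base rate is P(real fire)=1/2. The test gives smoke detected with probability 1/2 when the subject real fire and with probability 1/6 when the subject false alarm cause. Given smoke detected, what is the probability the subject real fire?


P(A) = P(A|B)P(B) + P(A|B')P(B') = 1/2*1/2 + 1/6*1/2 = 1/3
P(B|A) = P(A|B)P(B)/P(A) = (1/4)/(1/3) = 3/4

3/4


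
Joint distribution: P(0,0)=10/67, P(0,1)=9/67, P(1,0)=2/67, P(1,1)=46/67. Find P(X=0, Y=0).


Read from table: P(X=0, Y=0) = 10/67

10/67


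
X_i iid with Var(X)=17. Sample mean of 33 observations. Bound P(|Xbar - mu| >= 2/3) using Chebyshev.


Var(Xbar) = Var(X)/n = 17/33
Chebyshev: P(|Xbar-mu| >= 2/3) <= Var(Xbar)/(2/3)^2 = (17/33)/(4/9) = 51/44
Bound exceeds 1, so trivial bound: 1

1


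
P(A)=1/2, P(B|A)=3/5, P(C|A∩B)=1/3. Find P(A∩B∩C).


P(A∩B∩C) = P(A) * P(B|A) * P(C|A∩B)
= 1/2 * 3/5 * 1/3
= 3/10 * 1/3 = 1/10

1/10


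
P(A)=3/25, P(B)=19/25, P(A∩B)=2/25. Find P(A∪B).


P(A∪B) = P(A) + P(B) - P(A∩B)
= 3/25 + 19/25 - 2/25 = 4/5

4/5


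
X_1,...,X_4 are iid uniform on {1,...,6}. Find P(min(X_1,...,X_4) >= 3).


P(min >= 3) = P(all X_i >= 3) = (P(X_1 >= 3))^4
= (4/6)^4 = (2/3)^4 = 16/81

16/81


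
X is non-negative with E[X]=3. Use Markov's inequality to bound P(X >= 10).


Markov: P(X >= a) <= E[X]/a
P(X >= 10) <= 3/10

3/10


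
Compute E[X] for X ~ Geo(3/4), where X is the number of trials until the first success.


For geometric (trials until first success), E[X] = 1/p = 1/(3/4) = 4/3

4/3


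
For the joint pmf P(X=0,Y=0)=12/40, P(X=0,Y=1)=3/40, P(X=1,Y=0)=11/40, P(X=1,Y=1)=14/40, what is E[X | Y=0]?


P(Y=0) = 23/40
E[X|Y=0] = (0*12 + 1*11)/23 = 11/23

11/23


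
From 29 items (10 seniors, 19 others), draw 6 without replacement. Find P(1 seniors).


P(X=1) = C(10,1)*C(19,5) / C(29,6)
= 10*11628 / 475020
= 116280/475020 = 646/2639

646/2639


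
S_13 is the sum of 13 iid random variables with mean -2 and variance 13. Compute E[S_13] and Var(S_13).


E[S_n] = n*mu = 13*-2 = -26
Var(S_n) = n*sigma^2 = 13*13 = 169

E[S_13]=-26, Var(S_13)=169


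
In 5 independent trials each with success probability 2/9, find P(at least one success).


P(at least one) = 1 - P(none)
P(none) = (1 - 2/9)^5 = (7/9)^5 = 16807/59049
P(at least one) = 1 - 16807/59049 = 42242/59049

42242/59049


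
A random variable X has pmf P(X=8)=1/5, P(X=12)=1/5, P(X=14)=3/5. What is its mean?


E[X] = sum(x * P(x))
= 8*1/5 + 12*1/5 + 14*3/5
= 62/5

62/5


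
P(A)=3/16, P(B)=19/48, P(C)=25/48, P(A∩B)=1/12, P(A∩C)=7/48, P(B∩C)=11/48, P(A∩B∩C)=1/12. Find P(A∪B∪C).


P(A∪B∪C) = P(A)+P(B)+P(C) - P(AB)-P(AC)-P(BC) + P(ABC)
= 3/16+19/48+25/48 - 1/12-7/48-11/48 + 1/12
= 35/48

35/48


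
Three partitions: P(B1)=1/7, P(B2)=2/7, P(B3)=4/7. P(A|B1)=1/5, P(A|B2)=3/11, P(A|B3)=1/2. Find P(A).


P(A) = P(A|B1)P(B1) + P(A|B2)P(B2) + P(A|B3)P(B3)
= 1/5*1/7 + 3/11*2/7 + 1/2*4/7
= 1/35 + 6/77 + 2/7 = 151/385

151/385


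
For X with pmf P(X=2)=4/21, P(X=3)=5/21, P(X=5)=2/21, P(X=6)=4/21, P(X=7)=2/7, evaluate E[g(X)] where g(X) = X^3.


E[X^3] = sum(g(x)*P(x))
= 8*4/21 + 27*5/21 + 125*2/21 + 216*4/21 + 343*2/7
= 159

159


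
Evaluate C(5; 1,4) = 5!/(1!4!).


5! = 120
Denominator: 1!=1 * 4!=24
Coefficient = 120 / 24 = 5

5


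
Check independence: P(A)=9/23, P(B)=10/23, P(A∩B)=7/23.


P(A)*P(B) = 9/23*10/23 = 90/529
P(A∩B) = 7/23 != 90/529, so not independent

No, A and B are not independent


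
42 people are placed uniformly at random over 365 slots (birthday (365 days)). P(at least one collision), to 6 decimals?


P(all different) = prod((365-i)/365 for i=0..41) = 0.085970
P(at least one match) = 1 - 0.085970 = 0.914030

0.914030


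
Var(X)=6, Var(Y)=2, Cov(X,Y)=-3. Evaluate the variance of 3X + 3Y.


Var(3X + 3Y) = 3^2*Var(X) + 3^2*Var(Y) + 2*3*3*Cov(X,Y)
= 9*6 + 9*2 + 18*(-3)
= 54 + 18 - 54 = 18

18


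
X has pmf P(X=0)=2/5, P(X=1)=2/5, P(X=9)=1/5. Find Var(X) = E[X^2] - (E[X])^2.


E[X] = 11/5, E[X^2] = 83/5
Var(X) = E[X^2] - (E[X])^2 = 83/5 - (11/5)^2 = 294/25

294/25


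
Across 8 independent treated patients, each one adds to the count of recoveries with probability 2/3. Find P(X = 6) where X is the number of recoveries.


P(X=6) = C(8,6) * p^6 * (1-p)^2
= 28 * 64/729 * 1/9
= 1792/6561

1792/6561


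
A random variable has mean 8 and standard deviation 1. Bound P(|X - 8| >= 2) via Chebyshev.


k = 2/1 = 2
Chebyshev: P(|X-mu| >= k*sigma) <= 1/k^2 = 1/2^2 = 1/4

1/4


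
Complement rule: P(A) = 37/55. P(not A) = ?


P(A') = 1 - P(A) = 1 - 37/55 = 18/55

18/55


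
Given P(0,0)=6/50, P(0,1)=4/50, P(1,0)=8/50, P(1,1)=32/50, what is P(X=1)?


P(X=1) = P(1,0)+P(1,1) = 8/50 + 32/50 = 40/50 = 4/5

4/5


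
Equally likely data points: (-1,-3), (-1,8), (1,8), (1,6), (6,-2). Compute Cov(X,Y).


E[X]=6/5, E[Y]=17/5, E[XY]=-3/5
Cov(X,Y) = E[XY] - E[X]E[Y] = -3/5 - 6/5*17/5 = -117/25

-117/25


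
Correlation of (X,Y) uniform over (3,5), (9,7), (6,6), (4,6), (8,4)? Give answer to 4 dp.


Cov(X,Y) = 0.4000, Var(X) = 5.2000, Var(Y) = 1.0400
rho = Cov/(sqrt(VarX)*sqrt(VarY)) = 0.1720

0.1720


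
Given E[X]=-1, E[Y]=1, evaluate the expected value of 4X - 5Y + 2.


E[4X - 5Y + 2] = 4*E[X] - 5*E[Y] + 2
= (4)*(-1) + (-5)*(1) + (2)
= -4 - 5 + 2 = -7

-7


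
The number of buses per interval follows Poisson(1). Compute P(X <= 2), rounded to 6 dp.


P(X<=2) = e^(-1)*1^0/0! + e^(-1)*1^1/1! + e^(-1)*1^2/2!
≈ 0.3678794412 + 0.3678794412 + 0.1839397206
= 0.9196986030
≈ 0.919699

0.919699


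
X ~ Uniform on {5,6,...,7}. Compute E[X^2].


E[X^2] = (1/3) * sum(x^2 for x=5..7)
= 110/3

110/3


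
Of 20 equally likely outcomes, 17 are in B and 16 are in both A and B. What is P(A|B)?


P(A|B) = P(A∩B)/P(B) = (16/20)/(17/20) = 16/17

16/17


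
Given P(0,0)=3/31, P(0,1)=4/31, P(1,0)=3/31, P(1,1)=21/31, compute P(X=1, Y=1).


Read from table: P(X=1, Y=1) = 21/31

21/31


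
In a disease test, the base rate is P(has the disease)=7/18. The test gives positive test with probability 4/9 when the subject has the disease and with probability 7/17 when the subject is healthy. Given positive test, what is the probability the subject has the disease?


P(A) = P(A|B)P(B) + P(A|B')P(B') = 4/9*7/18 + 7/17*11/18 = 1169/2754
P(B|A) = P(A|B)P(B)/P(A) = (14/81)/(1169/2754) = 68/167

68/167


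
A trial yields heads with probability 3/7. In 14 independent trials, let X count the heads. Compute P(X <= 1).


P(X<=1) = P(X=0) + P(X=1)
= 268435456/678223072849 + 402653184/96889010407
= 3087007744/678223072849

3087007744/678223072849


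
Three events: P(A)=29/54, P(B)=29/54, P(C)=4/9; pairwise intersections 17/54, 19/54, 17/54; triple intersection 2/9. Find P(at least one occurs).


P(A∪B∪C) = P(A)+P(B)+P(C) - P(AB)-P(AC)-P(BC) + P(ABC)
= 29/54+29/54+4/9 - 17/54-19/54-17/54 + 2/9
= 41/54

41/54


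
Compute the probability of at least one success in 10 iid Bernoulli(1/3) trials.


P(at least one) = 1 - P(none)
P(none) = (1 - 1/3)^10 = (2/3)^10 = 1024/59049
P(at least one) = 1 - 1024/59049 = 58025/59049

58025/59049


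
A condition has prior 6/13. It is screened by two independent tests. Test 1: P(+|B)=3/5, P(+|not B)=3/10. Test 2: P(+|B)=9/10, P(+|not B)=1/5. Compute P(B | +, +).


After test 1: P(+) = 3/5*6/13 + 3/10*7/13 = 57/130
P(B|+) = (18/65)/(57/130) = 12/19
After test 2 (use post1 as new prior): P(+) = 9/10*12/19 + 1/5*7/19 = 61/95
P(B|+,+) = (54/95)/(61/95) = 54/61

54/61


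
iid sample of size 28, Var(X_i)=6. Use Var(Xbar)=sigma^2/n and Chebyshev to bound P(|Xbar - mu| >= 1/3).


Var(Xbar) = Var(X)/n = 6/28
Chebyshev: P(|Xbar-mu| >= 1/3) <= Var(Xbar)/(1/3)^2 = (3/14)/(1/9) = 27/14
Bound exceeds 1, so trivial bound: 1

1


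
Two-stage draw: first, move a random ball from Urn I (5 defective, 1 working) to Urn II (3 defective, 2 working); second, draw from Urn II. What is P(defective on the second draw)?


P(transfer defective) = 5/6; P(transfer working) = 1/6
If defective transferred: Urn II has 4 defective of 6, so P(defective|defective moved) = 2/3
If working transferred: Urn II has 3 defective of 6, so P(defective|working moved) = 1/2
By total probability: P(defective) = 5/6*2/3 + 1/6*1/2 = 23/36

23/36


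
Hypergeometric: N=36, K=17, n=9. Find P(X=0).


P(X=0) = C(17,0)*C(19,9) / C(36,9)
= 1*92378 / 94143280
= 92378/94143280 = 247/251720

247/251720


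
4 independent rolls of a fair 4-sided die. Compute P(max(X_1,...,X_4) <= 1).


P(max <= 1) = P(all X_i <= 1) = (P(X_1 <= 1))^4
= (1/4)^4 = 1/256

1/256


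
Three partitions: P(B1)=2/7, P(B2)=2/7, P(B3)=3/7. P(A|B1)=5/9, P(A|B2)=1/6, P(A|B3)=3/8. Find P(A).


P(A) = P(A|B1)P(B1) + P(A|B2)P(B2) + P(A|B3)P(B3)
= 5/9*2/7 + 1/6*2/7 + 3/8*3/7
= 10/63 + 1/21 + 9/56 = 185/504

185/504


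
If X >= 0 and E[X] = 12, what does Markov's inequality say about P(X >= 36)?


Markov: P(X >= a) <= E[X]/a
P(X >= 36) <= 12/36 = 1/3

1/3


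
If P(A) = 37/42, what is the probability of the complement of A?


P(A') = 1 - P(A) = 1 - 37/42 = 5/42

5/42


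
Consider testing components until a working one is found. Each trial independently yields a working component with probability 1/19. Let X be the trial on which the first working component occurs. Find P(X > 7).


P(X > 7) = P(first 7 trials all fail) = (1-p)^7 = (18/19)^7 = 612220032/893871739

612220032/893871739


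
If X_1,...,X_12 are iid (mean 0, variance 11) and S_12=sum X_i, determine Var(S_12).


By independence, Var(S_n) = n*Var(X_1) = 12*11 = 132

132


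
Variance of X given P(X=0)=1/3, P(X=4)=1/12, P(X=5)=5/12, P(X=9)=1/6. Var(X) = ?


E[X] = 47/12, E[X^2] = 101/4
Var(X) = E[X^2] - (E[X])^2 = 101/4 - (47/12)^2 = 1427/144

1427/144


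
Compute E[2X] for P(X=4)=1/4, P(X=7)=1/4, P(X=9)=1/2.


E[2X] = sum(g(x)*P(x))
= 8*1/4 + 14*1/4 + 18*1/2
= 29/2

29/2


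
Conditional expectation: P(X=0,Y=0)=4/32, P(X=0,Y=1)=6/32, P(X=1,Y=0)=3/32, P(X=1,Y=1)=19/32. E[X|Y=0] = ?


P(Y=0) = 7/32
E[X|Y=0] = (0*4 + 1*3)/7 = 3/7

3/7


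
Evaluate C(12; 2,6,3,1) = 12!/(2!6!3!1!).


12! = 479001600
Denominator: 2!=2 * 6!=720 * 3!=6 * 1!=1
Coefficient = 479001600 / 8640 = 55440

55440


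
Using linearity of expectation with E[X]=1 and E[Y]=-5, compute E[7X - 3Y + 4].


E[7X - 3Y + 4] = 7*E[X] - 3*E[Y] + 4
= (7)*(1) + (-3)*(-5) + (4)
= 7 + 15 + 4 = 26

26


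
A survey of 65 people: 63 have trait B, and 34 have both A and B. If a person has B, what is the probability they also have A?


P(A|B) = P(A∩B)/P(B) = (34/65)/(63/65) = 34/63

34/63


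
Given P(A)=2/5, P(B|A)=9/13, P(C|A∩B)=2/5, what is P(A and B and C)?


P(A∩B∩C) = P(A) * P(B|A) * P(C|A∩B)
= 2/5 * 9/13 * 2/5
= 18/65 * 2/5 = 36/325

36/325


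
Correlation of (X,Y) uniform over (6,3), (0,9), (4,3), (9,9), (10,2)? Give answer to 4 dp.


Cov(X,Y) = -3.9600, Var(X) = 12.9600, Var(Y) = 9.7600
rho = Cov/(sqrt(VarX)*sqrt(VarY)) = -0.3521

-0.3521


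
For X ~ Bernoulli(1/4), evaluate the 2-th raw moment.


For Bernoulli: X in {0,1}
E[X^2] = 0^2*(1-1/4) + 1^2*1/4 = 1/4

1/4


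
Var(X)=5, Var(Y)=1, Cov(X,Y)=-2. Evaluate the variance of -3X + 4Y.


Var(-3X + 4Y) = (-3)^2*Var(X) + 4^2*Var(Y) + 2*(-3)*4*Cov(X,Y)
= 9*5 + 16*1 - 24*(-2)
= 45 + 16 + 48 = 109

109


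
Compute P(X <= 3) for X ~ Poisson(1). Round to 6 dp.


P(X<=3) = e^(-1)*1^0/0! + e^(-1)*1^1/1! + e^(-1)*1^2/2! + e^(-1)*1^3/3!
≈ 0.3678794412 + 0.3678794412 + 0.1839397206 + 0.0613132402
= 0.9810118432
≈ 0.981012

0.981012


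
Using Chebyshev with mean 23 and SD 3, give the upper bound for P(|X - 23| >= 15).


k = 15/3 = 5
Chebyshev: P(|X-mu| >= k*sigma) <= 1/k^2 = 1/5^2 = 1/25

1/25


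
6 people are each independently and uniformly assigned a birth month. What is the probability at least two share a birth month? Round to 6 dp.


P(all different) = prod((12-i)/12 for i=0..5) = 0.222801
P(at least one match) = 1 - 0.222801 = 0.777199

0.777199


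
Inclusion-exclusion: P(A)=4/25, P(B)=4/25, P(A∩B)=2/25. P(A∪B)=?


P(A∪B) = P(A) + P(B) - P(A∩B)
= 4/25 + 4/25 - 2/25 = 6/25

6/25


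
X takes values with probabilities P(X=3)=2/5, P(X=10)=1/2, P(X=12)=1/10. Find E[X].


E[X] = sum(x * P(x))
= 3*2/5 + 10*1/2 + 12*1/10
= 37/5

37/5


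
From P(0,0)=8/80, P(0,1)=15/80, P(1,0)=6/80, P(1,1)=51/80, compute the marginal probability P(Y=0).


P(Y=0) = P(0,0)+P(1,0) = 8/80 + 6/80 = 14/80 = 7/40

7/40


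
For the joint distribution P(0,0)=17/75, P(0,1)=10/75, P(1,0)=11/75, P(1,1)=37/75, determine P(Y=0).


P(Y=0) = P(0,0)+P(1,0) = 17/75 + 11/75 = 28/75

28/75


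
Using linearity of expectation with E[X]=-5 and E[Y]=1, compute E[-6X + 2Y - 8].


E[-6X + 2Y - 8] = -6*E[X] + 2*E[Y] - 8
= (-6)*(-5) + (2)*(1) + (-8)
= 30 + 2 - 8 = 24

24


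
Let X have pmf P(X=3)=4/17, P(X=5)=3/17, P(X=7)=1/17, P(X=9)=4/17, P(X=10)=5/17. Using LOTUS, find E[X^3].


E[X^3] = sum(g(x)*P(x))
= 27*4/17 + 125*3/17 + 343*1/17 + 729*4/17 + 1000*5/17
= 8742/17

8742/17


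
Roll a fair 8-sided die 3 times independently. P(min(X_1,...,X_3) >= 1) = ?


P(min >= 1) = P(all X_i >= 1) = (P(X_1 >= 1))^3
= (8/8)^3 = 1^3 = 1

1


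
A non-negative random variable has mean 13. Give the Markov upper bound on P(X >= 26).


Markov: P(X >= a) <= E[X]/a
P(X >= 26) <= 13/26 = 1/2

1/2


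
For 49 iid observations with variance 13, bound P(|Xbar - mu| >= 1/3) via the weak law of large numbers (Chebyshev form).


Var(Xbar) = Var(X)/n = 13/49
Chebyshev: P(|Xbar-mu| >= 1/3) <= Var(Xbar)/(1/3)^2 = (13/49)/(1/9) = 117/49
Bound exceeds 1, so trivial bound: 1

1


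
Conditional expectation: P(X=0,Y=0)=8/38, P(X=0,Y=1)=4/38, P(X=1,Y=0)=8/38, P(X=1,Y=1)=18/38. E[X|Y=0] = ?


P(Y=0) = 16/38
E[X|Y=0] = (0*8 + 1*8)/16 = 8/16 = 1/2

1/2


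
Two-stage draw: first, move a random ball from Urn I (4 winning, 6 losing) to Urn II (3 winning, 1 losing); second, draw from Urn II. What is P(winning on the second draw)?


P(transfer winning) = 4/10 = 2/5; P(transfer losing) = 3/5
If winning transferred: Urn II has 4 winning of 5, so P(winning|winning moved) = 4/5
If losing transferred: Urn II has 3 winning of 5, so P(winning|losing moved) = 3/5
By total probability: P(winning) = 2/5*4/5 + 3/5*3/5 = 17/25

17/25


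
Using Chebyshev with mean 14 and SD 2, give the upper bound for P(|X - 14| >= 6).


k = 6/2 = 3
Chebyshev: P(|X-mu| >= k*sigma) <= 1/k^2 = 1/3^2 = 1/9

1/9


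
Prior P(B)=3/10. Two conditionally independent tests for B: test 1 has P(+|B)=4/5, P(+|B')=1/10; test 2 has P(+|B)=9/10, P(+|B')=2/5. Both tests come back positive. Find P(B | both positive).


After test 1: P(+) = 4/5*3/10 + 1/10*7/10 = 31/100
P(B|+) = (6/25)/(31/100) = 24/31
After test 2 (use post1 as new prior): P(+) = 9/10*24/31 + 2/5*7/31 = 122/155
P(B|+,+) = (108/155)/(122/155) = 54/61

54/61


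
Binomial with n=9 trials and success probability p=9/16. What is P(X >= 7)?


P(X>=7) = P(X=7) + P(X=8) + P(X=9)
= 2109289329/17179869184 + 2711943423/68719476736 + 387420489/68719476736
= 2884130307/17179869184

2884130307/17179869184


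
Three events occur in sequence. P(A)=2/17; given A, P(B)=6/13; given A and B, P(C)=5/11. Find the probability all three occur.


P(A∩B∩C) = P(A) * P(B|A) * P(C|A∩B)
= 2/17 * 6/13 * 5/11
= 12/221 * 5/11 = 60/2431

60/2431


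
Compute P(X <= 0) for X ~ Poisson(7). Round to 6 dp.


P(X<=0) = e^(-7)*7^0/0!
≈ 0.0009118820
≈ 0.000912

0.000912


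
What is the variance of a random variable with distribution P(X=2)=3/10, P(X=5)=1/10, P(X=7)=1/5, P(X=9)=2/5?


E[X] = 61/10, E[X^2] = 459/10
Var(X) = E[X^2] - (E[X])^2 = 459/10 - (61/10)^2 = 869/100

869/100


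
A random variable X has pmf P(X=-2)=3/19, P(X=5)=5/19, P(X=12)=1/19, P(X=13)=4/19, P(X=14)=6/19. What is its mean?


E[X] = sum(x * P(x))
= -2*3/19 + 5*5/19 + 12*1/19 + 13*4/19 + 14*6/19
= 167/19

167/19


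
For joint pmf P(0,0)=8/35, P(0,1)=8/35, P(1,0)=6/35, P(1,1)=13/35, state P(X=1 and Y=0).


Read from table: P(X=1, Y=0) = 6/35

6/35


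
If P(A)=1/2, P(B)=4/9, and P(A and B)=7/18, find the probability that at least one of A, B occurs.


P(A∪B) = P(A) + P(B) - P(A∩B)
= 1/2 + 4/9 - 7/18 = 5/9

5/9


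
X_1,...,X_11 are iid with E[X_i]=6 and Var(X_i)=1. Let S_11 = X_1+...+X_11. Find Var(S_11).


By independence, Var(S_n) = n*Var(X_1) = 11*1 = 11

11


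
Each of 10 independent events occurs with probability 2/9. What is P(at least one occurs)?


P(at least one) = 1 - P(none)
P(none) = (1 - 2/9)^10 = (7/9)^10 = 282475249/3486784401
P(at least one) = 1 - 282475249/3486784401 = 3204309152/3486784401

3204309152/3486784401


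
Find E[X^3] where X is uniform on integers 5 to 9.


E[X^3] = (1/5) * sum(x^3 for x=5..9)
= 1925/5 = 385

385


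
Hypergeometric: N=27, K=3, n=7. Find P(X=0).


P(X=0) = C(3,0)*C(24,7) / C(27,7)
= 1*346104 / 888030
= 346104/888030 = 76/195

76/195


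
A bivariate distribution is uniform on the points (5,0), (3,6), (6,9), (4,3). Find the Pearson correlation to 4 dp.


Cov(X,Y) = 0.7500, Var(X) = 1.2500, Var(Y) = 11.2500
rho = Cov/(sqrt(VarX)*sqrt(VarY)) = 0.2000

0.2000


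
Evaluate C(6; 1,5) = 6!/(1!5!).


6! = 720
Denominator: 1!=1 * 5!=120
Coefficient = 720 / 120 = 6

6


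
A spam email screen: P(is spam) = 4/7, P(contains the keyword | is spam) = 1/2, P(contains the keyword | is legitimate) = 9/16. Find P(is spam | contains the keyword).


P(A) = P(A|B)P(B) + P(A|B')P(B') = 1/2*4/7 + 9/16*3/7 = 59/112
P(B|A) = P(A|B)P(B)/P(A) = (2/7)/(59/112) = 32/59

32/59


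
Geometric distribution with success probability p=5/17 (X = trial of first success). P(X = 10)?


P(X=10) = (1-p)^9 * p = (12/17)^9 * 5/17
= 5159780352/118587876497 * 5/17 = 25798901760/2015993900449

25798901760/2015993900449


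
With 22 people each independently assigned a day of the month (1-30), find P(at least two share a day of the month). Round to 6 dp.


P(all different) = prod((30-i)/30 for i=0..21) = 0.000021
P(at least one match) = 1 - 0.000021 = 0.999979

0.999979
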